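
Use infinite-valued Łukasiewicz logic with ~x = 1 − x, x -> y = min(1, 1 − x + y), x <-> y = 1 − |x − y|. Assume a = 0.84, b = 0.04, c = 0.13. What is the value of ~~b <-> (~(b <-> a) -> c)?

0.71

~b = 1 − 0.04 = 0.96
~~b = 1 − 0.96 = 0.04
b <-> a = 1 − |0.04 − 0.84| = 1 − 0.80 = 0.20
~(b <-> a) = 1 − 0.20 = 0.80
~(b <-> a) -> c = min(1, 1 − 0.80 + 0.13) = min(1, 0.33) = 0.33
~~b <-> (~(b <-> a) -> c) = 1 − |0.04 − 0.33| = 1 − 0.29 = 0.71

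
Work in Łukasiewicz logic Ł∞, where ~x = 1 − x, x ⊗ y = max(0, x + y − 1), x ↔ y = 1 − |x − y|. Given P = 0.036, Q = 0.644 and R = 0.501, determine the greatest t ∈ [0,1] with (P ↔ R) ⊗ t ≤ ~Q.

0.821

P ↔ R = 1 − |0.036 − 0.501| = 1 − 0.465 = 0.535
So the left factor is P ↔ R = 0.535.
~Q = 1 − 0.644 = 0.356
So the right-hand bound is ~Q = 0.356.
The residuum of the Łukasiewicz t-norm gives the supremum: min(1, 1 − 0.535 + 0.356).
1 − 0.535 + 0.356 = 0.821, so t = min(1, 0.821) = 0.821.
Check: 0.535 ⊗ 0.821 = max(0, 0.356) = 0.356 ≤ 0.356.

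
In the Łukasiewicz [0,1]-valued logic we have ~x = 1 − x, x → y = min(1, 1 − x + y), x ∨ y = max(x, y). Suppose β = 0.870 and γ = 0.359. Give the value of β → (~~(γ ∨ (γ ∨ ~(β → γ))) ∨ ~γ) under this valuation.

0.771

β → γ = min(1, 1 − 0.870 + 0.359) = min(1, 0.489) = 0.489
~(β → γ) = 1 − 0.489 = 0.511
γ ∨ ~(β → γ) = max(0.359, 0.511) = 0.511
γ ∨ (γ ∨ ~(β → γ)) = max(0.359, 0.511) = 0.511
~(γ ∨ (γ ∨ ~(β → γ))) = 1 − 0.511 = 0.489
~~(γ ∨ (γ ∨ ~(β → γ))) = 1 − 0.489 = 0.511
~γ = 1 − 0.359 = 0.641
~~(γ ∨ (γ ∨ ~(β → γ))) ∨ ~γ = max(0.511, 0.641) = 0.641
β → (~~(γ ∨ (γ ∨ ~(β → γ))) ∨ ~γ) = min(1, 1 − 0.870 + 0.641) = min(1, 0.771) = 0.771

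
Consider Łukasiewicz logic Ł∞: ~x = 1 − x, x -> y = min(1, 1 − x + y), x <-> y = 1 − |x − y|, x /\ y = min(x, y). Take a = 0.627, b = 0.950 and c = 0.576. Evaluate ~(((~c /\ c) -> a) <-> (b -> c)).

0.374

~c = 1 − 0.576 = 0.424
~c /\ c = min(0.424, 0.576) = 0.424
(~c /\ c) -> a = min(1, 1 − 0.424 + 0.627) = min(1, 1.203) = 1.000
b -> c = min(1, 1 − 0.950 + 0.576) = min(1, 0.626) = 0.626
((~c /\ c) -> a) <-> (b -> c) = 1 − |1.000 − 0.626| = 1 − 0.374 = 0.626
~(((~c /\ c) -> a) <-> (b -> c)) = 1 − 0.626 = 0.374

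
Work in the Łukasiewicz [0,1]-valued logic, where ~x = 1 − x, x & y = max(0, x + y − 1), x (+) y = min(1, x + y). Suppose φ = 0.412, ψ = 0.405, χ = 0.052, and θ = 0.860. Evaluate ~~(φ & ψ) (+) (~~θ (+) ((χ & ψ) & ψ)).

φ & ψ = max(0, 0.412 + 0.405 − 1) = max(0, -0.183) = 0.000
~(φ & ψ) = 1 − 0.000 = 1.000
~~(φ & ψ) = 1 − 1.000 = 0.000
~θ = 1 − 0.860 = 0.140
~~θ = 1 − 0.140 = 0.860
χ & ψ = max(0, 0.052 + 0.405 − 1) = max(0, -0.543) = 0.000
(χ & ψ) & ψ = max(0, 0.000 + 0.405 − 1) = max(0, -0.595) = 0.000
~~θ (+) ((χ & ψ) & ψ) = min(1, 0.860 + 0.000) = min(1, 0.860) = 0.860
~~(φ & ψ) (+) (~~θ (+) ((χ & ψ) & ψ)) = min(1, 0.000 + 0.860) = min(1, 0.860) = 0.860

0.860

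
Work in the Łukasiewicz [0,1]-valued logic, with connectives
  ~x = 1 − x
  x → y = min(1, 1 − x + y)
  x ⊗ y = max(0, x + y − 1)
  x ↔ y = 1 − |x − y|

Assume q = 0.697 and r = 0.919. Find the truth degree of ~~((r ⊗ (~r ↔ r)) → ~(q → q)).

0.919

~r = 1 − 0.919 = 0.081
~r ↔ r = 1 − |0.081 − 0.919| = 1 − 0.838 = 0.162
r ⊗ (~r ↔ r) = max(0, 0.919 + 0.162 − 1) = max(0, 0.081) = 0.081
q → q = min(1, 1 − 0.697 + 0.697) = min(1, 1.000) = 1.000
~(q → q) = 1 − 1.000 = 0.000
(r ⊗ (~r ↔ r)) → ~(q → q) = min(1, 1 − 0.081 + 0.000) = min(1, 0.919) = 0.919
~((r ⊗ (~r ↔ r)) → ~(q → q)) = 1 − 0.919 = 0.081
~~((r ⊗ (~r ↔ r)) → ~(q → q)) = 1 − 0.081 = 0.919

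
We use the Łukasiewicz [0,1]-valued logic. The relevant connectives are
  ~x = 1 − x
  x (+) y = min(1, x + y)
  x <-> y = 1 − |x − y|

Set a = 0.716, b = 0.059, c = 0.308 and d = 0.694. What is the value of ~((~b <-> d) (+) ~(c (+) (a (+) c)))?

0.247

~b = 1 − 0.059 = 0.941
~b <-> d = 1 − |0.941 − 0.694| = 1 − 0.247 = 0.753
a (+) c = min(1, 0.716 + 0.308) = min(1, 1.024) = 1.000
c (+) (a (+) c) = min(1, 0.308 + 1.000) = min(1, 1.308) = 1.000
~(c (+) (a (+) c)) = 1 − 1.000 = 0.000
(~b <-> d) (+) ~(c (+) (a (+) c)) = min(1, 0.753 + 0.000) = min(1, 0.753) = 0.753
~((~b <-> d) (+) ~(c (+) (a (+) c))) = 1 − 0.753 = 0.247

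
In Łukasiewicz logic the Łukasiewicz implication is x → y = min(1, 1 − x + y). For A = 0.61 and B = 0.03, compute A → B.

0.42

A → B = min(1, 1 − 0.61 + 0.03) = min(1, 0.42) = 0.42
For comparison, the Gödel implication (1 if x ≤ y else y) would give 0.03.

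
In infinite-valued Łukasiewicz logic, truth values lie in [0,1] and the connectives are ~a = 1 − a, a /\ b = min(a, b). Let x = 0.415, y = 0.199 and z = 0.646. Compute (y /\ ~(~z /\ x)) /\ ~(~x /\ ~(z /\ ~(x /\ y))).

0.199

~z = 1 − 0.646 = 0.354
~z /\ x = min(0.354, 0.415) = 0.354
~(~z /\ x) = 1 − 0.354 = 0.646
y /\ ~(~z /\ x) = min(0.199, 0.646) = 0.199
~x = 1 − 0.415 = 0.585
x /\ y = min(0.415, 0.199) = 0.199
~(x /\ y) = 1 − 0.199 = 0.801
z /\ ~(x /\ y) = min(0.646, 0.801) = 0.646
~(z /\ ~(x /\ y)) = 1 − 0.646 = 0.354
~x /\ ~(z /\ ~(x /\ y)) = min(0.585, 0.354) = 0.354
~(~x /\ ~(z /\ ~(x /\ y))) = 1 − 0.354 = 0.646
(y /\ ~(~z /\ x)) /\ ~(~x /\ ~(z /\ ~(x /\ y))) = min(0.199, 0.646) = 0.199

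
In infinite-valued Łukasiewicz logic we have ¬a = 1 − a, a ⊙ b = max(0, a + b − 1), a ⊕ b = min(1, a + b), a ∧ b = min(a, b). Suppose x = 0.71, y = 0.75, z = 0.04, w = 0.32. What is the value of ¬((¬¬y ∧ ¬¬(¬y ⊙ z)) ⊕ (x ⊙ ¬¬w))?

¬y = 1 − 0.75 = 0.25
¬¬y = 1 − 0.25 = 0.75
¬y ⊙ z = max(0, 0.25 + 0.04 − 1) = max(0, -0.71) = 0.00
¬(¬y ⊙ z) = 1 − 0.00 = 1.00
¬¬(¬y ⊙ z) = 1 − 1.00 = 0.00
¬¬y ∧ ¬¬(¬y ⊙ z) = min(0.75, 0.00) = 0.00
¬w = 1 − 0.32 = 0.68
¬¬w = 1 − 0.68 = 0.32
x ⊙ ¬¬w = max(0, 0.71 + 0.32 − 1) = max(0, 0.03) = 0.03
(¬¬y ∧ ¬¬(¬y ⊙ z)) ⊕ (x ⊙ ¬¬w) = min(1, 0.00 + 0.03) = min(1, 0.03) = 0.03
¬((¬¬y ∧ ¬¬(¬y ⊙ z)) ⊕ (x ⊙ ¬¬w)) = 1 − 0.03 = 0.97

0.97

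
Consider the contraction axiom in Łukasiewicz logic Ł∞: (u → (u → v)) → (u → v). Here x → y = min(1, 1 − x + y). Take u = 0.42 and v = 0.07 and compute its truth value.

0.65

u → v = min(1, 1 − 0.42 + 0.07) = min(1, 0.65) = 0.65
u → (u → v) = min(1, 1 − 0.42 + 0.65) = min(1, 1.23) = 1.00
(u → (u → v)) → (u → v) = min(1, 1 − 1.00 + 0.65) = min(1, 0.65) = 0.65
(The value 0.65 < 1 shows this instance is not satisfied; fails in Ł∞ (the t-norm is not idempotent).)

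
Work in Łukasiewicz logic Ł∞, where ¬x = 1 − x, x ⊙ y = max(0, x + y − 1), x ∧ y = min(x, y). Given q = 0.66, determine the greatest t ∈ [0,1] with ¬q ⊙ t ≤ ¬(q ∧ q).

¬q = 1 − 0.66 = 0.34
So the left factor is ¬q = 0.34.
q ∧ q = min(0.66, 0.66) = 0.66
¬(q ∧ q) = 1 − 0.66 = 0.34
So the right-hand bound is ¬(q ∧ q) = 0.34.
The residuum of the Łukasiewicz t-norm gives the supremum: min(1, 1 − 0.34 + 0.34).
1 − 0.34 + 0.34 = 1.00, so t = min(1, 1.00) = 1.00.
Check: 0.34 ⊙ 1.00 = max(0, 0.34) = 0.34 ≤ 0.34.

1.00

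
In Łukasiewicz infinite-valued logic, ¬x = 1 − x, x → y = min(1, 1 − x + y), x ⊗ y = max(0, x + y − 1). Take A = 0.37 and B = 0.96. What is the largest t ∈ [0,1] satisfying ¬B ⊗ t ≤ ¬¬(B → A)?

¬B = 1 − 0.96 = 0.04
So the left factor is ¬B = 0.04.
B → A = min(1, 1 − 0.96 + 0.37) = min(1, 0.41) = 0.41
¬(B → A) = 1 − 0.41 = 0.59
¬¬(B → A) = 1 − 0.59 = 0.41
So the right-hand bound is ¬¬(B → A) = 0.41.
The residuum of the Łukasiewicz t-norm gives the supremum: min(1, 1 − 0.04 + 0.41).
1 − 0.04 + 0.41 = 1.37, so t = min(1, 1.37) = 1.00.
Check: 0.04 ⊗ 1.00 = max(0, 0.04) = 0.04 ≤ 0.41.

1.00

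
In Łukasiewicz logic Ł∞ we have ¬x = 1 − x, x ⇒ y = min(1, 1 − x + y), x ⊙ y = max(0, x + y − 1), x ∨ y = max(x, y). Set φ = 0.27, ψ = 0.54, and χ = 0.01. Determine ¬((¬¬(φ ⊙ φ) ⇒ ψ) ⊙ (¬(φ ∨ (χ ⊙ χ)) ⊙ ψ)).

φ ⊙ φ = max(0, 0.27 + 0.27 − 1) = max(0, -0.46) = 0.00
¬(φ ⊙ φ) = 1 − 0.00 = 1.00
¬¬(φ ⊙ φ) = 1 − 1.00 = 0.00
¬¬(φ ⊙ φ) ⇒ ψ = min(1, 1 − 0.00 + 0.54) = min(1, 1.54) = 1.00
χ ⊙ χ = max(0, 0.01 + 0.01 − 1) = max(0, -0.98) = 0.00
φ ∨ (χ ⊙ χ) = max(0.27, 0.00) = 0.27
¬(φ ∨ (χ ⊙ χ)) = 1 − 0.27 = 0.73
¬(φ ∨ (χ ⊙ χ)) ⊙ ψ = max(0, 0.73 + 0.54 − 1) = max(0, 0.27) = 0.27
(¬¬(φ ⊙ φ) ⇒ ψ) ⊙ (¬(φ ∨ (χ ⊙ χ)) ⊙ ψ) = max(0, 1.00 + 0.27 − 1) = max(0, 0.27) = 0.27
¬((¬¬(φ ⊙ φ) ⇒ ψ) ⊙ (¬(φ ∨ (χ ⊙ χ)) ⊙ ψ)) = 1 − 0.27 = 0.73

0.73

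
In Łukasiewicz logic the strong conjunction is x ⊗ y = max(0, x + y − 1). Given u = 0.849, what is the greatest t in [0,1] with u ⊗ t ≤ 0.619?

0.770

The residuum of the Łukasiewicz t-norm gives the supremum: min(1, 1 − 0.849 + 0.619).
1 − 0.849 + 0.619 = 0.770, so t = min(1, 0.770) = 0.770.
Check: 0.849 ⊗ 0.770 = max(0, 0.619) = 0.619 ≤ 0.619.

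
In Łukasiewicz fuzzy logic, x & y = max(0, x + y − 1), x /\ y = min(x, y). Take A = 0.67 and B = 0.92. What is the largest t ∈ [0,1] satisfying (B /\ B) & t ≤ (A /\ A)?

B /\ B = min(0.92, 0.92) = 0.92
So the left factor is B /\ B = 0.92.
A /\ A = min(0.67, 0.67) = 0.67
So the right-hand bound is A /\ A = 0.67.
The residuum of the Łukasiewicz t-norm gives the supremum: min(1, 1 − 0.92 + 0.67).
1 − 0.92 + 0.67 = 0.75, so t = min(1, 0.75) = 0.75.
Check: 0.92 & 0.75 = max(0, 0.67) = 0.67 ≤ 0.67.

0.75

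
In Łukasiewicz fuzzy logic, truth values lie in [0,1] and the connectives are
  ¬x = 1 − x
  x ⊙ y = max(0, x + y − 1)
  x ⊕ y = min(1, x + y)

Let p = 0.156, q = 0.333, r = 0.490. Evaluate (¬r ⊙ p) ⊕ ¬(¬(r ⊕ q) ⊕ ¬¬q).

¬r = 1 − 0.490 = 0.510
¬r ⊙ p = max(0, 0.510 + 0.156 − 1) = max(0, -0.334) = 0.000
r ⊕ q = min(1, 0.490 + 0.333) = min(1, 0.823) = 0.823
¬(r ⊕ q) = 1 − 0.823 = 0.177
¬q = 1 − 0.333 = 0.667
¬¬q = 1 − 0.667 = 0.333
¬(r ⊕ q) ⊕ ¬¬q = min(1, 0.177 + 0.333) = min(1, 0.510) = 0.510
¬(¬(r ⊕ q) ⊕ ¬¬q) = 1 − 0.510 = 0.490
(¬r ⊙ p) ⊕ ¬(¬(r ⊕ q) ⊕ ¬¬q) = min(1, 0.000 + 0.490) = min(1, 0.490) = 0.490

0.490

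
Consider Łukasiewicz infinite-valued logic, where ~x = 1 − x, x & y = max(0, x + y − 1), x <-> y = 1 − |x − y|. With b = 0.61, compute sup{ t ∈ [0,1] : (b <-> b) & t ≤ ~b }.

b <-> b = 1 − |0.61 − 0.61| = 1 − 0.00 = 1.00
So the left factor is b <-> b = 1.00.
~b = 1 − 0.61 = 0.39
So the right-hand bound is ~b = 0.39.
The residuum of the Łukasiewicz t-norm gives the supremum: min(1, 1 − 1.00 + 0.39).
1 − 1.00 + 0.39 = 0.39, so t = min(1, 0.39) = 0.39.
Check: 1.00 & 0.39 = max(0, 0.39) = 0.39 ≤ 0.39.

0.39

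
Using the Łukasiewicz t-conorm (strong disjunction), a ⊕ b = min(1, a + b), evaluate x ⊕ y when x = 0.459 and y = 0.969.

1.000

x ⊕ y = min(1, 0.459 + 0.969) = min(1, 1.428) = 1.000
For comparison, the Gödel t-conorm max(a, b) would give 0.969.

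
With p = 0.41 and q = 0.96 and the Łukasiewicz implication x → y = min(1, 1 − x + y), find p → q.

1.00

p → q = min(1, 1 − 0.41 + 0.96) = min(1, 1.55) = 1.00
For comparison, the Gödel implication (1 if x ≤ y else y) would give 1.00.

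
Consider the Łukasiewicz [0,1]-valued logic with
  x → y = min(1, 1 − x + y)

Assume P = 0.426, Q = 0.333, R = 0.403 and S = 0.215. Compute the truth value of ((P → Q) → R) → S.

0.719

P → Q = min(1, 1 − 0.426 + 0.333) = min(1, 0.907) = 0.907
(P → Q) → R = min(1, 1 − 0.907 + 0.403) = min(1, 0.496) = 0.496
((P → Q) → R) → S = min(1, 1 − 0.496 + 0.215) = min(1, 0.719) = 0.719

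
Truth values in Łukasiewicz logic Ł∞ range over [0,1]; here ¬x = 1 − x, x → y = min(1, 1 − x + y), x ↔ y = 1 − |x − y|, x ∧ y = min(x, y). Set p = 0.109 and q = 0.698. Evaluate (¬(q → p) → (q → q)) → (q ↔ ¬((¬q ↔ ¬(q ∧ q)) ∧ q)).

0.604

q → p = min(1, 1 − 0.698 + 0.109) = min(1, 0.411) = 0.411
¬(q → p) = 1 − 0.411 = 0.589
q → q = min(1, 1 − 0.698 + 0.698) = min(1, 1.000) = 1.000
¬(q → p) → (q → q) = min(1, 1 − 0.589 + 1.000) = min(1, 1.411) = 1.000
¬q = 1 − 0.698 = 0.302
q ∧ q = min(0.698, 0.698) = 0.698
¬(q ∧ q) = 1 − 0.698 = 0.302
¬q ↔ ¬(q ∧ q) = 1 − |0.302 − 0.302| = 1 − 0.000 = 1.000
(¬q ↔ ¬(q ∧ q)) ∧ q = min(1.000, 0.698) = 0.698
¬((¬q ↔ ¬(q ∧ q)) ∧ q) = 1 − 0.698 = 0.302
q ↔ ¬((¬q ↔ ¬(q ∧ q)) ∧ q) = 1 − |0.698 − 0.302| = 1 − 0.396 = 0.604
(¬(q → p) → (q → q)) → (q ↔ ¬((¬q ↔ ¬(q ∧ q)) ∧ q)) = min(1, 1 − 1.000 + 0.604) = min(1, 0.604) = 0.604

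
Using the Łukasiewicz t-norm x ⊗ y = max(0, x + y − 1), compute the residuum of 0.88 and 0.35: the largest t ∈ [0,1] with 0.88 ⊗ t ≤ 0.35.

0.47

The residuum of the Łukasiewicz t-norm gives the supremum: min(1, 1 − 0.88 + 0.35).
1 − 0.88 + 0.35 = 0.47, so t = min(1, 0.47) = 0.47.
Check: 0.88 ⊗ 0.47 = max(0, 0.35) = 0.35 ≤ 0.35.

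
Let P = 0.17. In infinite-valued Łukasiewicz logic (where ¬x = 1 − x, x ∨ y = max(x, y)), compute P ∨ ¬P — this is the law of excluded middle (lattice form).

0.83

¬P = 1 − 0.17 = 0.83
P ∨ ¬P = max(0.17, 0.83) = 0.83
(The value 0.83 < 1 shows this instance is not satisfied; not a Ł∞-tautology — its value is max(a, 1−a).)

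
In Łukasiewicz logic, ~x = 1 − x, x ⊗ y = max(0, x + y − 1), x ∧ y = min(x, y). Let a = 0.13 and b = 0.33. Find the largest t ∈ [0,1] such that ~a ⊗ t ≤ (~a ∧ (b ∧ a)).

0.26

~a = 1 − 0.13 = 0.87
So the left factor is ~a = 0.87.
b ∧ a = min(0.33, 0.13) = 0.13
~a ∧ (b ∧ a) = min(0.87, 0.13) = 0.13
So the right-hand bound is ~a ∧ (b ∧ a) = 0.13.
The residuum of the Łukasiewicz t-norm gives the supremum: min(1, 1 − 0.87 + 0.13).
1 − 0.87 + 0.13 = 0.26, so t = min(1, 0.26) = 0.26.
Check: 0.87 ⊗ 0.26 = max(0, 0.13) = 0.13 ≤ 0.13.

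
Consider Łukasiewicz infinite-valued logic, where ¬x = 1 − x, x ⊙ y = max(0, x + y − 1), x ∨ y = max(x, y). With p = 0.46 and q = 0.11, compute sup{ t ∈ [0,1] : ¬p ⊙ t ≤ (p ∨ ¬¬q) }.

¬p = 1 − 0.46 = 0.54
So the left factor is ¬p = 0.54.
¬q = 1 − 0.11 = 0.89
¬¬q = 1 − 0.89 = 0.11
p ∨ ¬¬q = max(0.46, 0.11) = 0.46
So the right-hand bound is p ∨ ¬¬q = 0.46.
The residuum of the Łukasiewicz t-norm gives the supremum: min(1, 1 − 0.54 + 0.46).
1 − 0.54 + 0.46 = 0.92, so t = min(1, 0.92) = 0.92.
Check: 0.54 ⊙ 0.92 = max(0, 0.46) = 0.46 ≤ 0.46.

0.92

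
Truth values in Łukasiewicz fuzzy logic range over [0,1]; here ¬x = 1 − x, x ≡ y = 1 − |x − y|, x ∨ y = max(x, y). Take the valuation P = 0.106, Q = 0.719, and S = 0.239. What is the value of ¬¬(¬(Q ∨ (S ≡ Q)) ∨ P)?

0.281

S ≡ Q = 1 − |0.239 − 0.719| = 1 − 0.480 = 0.520
Q ∨ (S ≡ Q) = max(0.719, 0.520) = 0.719
¬(Q ∨ (S ≡ Q)) = 1 − 0.719 = 0.281
¬(Q ∨ (S ≡ Q)) ∨ P = max(0.281, 0.106) = 0.281
¬(¬(Q ∨ (S ≡ Q)) ∨ P) = 1 − 0.281 = 0.719
¬¬(¬(Q ∨ (S ≡ Q)) ∨ P) = 1 − 0.719 = 0.281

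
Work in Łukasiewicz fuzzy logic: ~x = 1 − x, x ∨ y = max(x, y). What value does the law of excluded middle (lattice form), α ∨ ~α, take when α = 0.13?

~α = 1 − 0.13 = 0.87
α ∨ ~α = max(0.13, 0.87) = 0.87
(The value 0.87 < 1 shows this instance is not satisfied; not a Ł∞-tautology — its value is max(a, 1−a).)

0.87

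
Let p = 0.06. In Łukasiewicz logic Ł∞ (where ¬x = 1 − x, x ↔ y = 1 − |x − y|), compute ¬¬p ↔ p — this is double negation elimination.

1.00

¬p = 1 − 0.06 = 0.94
¬¬p = 1 − 0.94 = 0.06
¬¬p ↔ p = 1 − |0.06 − 0.06| = 1 − 0.00 = 1.00
(As expected: always 1 in Ł∞ since negation is involutive.)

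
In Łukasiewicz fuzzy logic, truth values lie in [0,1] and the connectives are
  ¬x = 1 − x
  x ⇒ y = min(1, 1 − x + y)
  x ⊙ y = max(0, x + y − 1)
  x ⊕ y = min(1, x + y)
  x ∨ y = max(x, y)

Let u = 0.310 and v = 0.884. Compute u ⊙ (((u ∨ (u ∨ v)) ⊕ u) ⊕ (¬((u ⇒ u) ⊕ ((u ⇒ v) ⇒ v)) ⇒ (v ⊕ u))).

0.310

u ∨ v = max(0.310, 0.884) = 0.884
u ∨ (u ∨ v) = max(0.310, 0.884) = 0.884
(u ∨ (u ∨ v)) ⊕ u = min(1, 0.884 + 0.310) = min(1, 1.194) = 1.000
u ⇒ u = min(1, 1 − 0.310 + 0.310) = min(1, 1.000) = 1.000
u ⇒ v = min(1, 1 − 0.310 + 0.884) = min(1, 1.574) = 1.000
(u ⇒ v) ⇒ v = min(1, 1 − 1.000 + 0.884) = min(1, 0.884) = 0.884
(u ⇒ u) ⊕ ((u ⇒ v) ⇒ v) = min(1, 1.000 + 0.884) = min(1, 1.884) = 1.000
¬((u ⇒ u) ⊕ ((u ⇒ v) ⇒ v)) = 1 − 1.000 = 0.000
v ⊕ u = min(1, 0.884 + 0.310) = min(1, 1.194) = 1.000
¬((u ⇒ u) ⊕ ((u ⇒ v) ⇒ v)) ⇒ (v ⊕ u) = min(1, 1 − 0.000 + 1.000) = min(1, 2.000) = 1.000
((u ∨ (u ∨ v)) ⊕ u) ⊕ (¬((u ⇒ u) ⊕ ((u ⇒ v) ⇒ v)) ⇒ (v ⊕ u)) = min(1, 1.000 + 1.000) = min(1, 2.000) = 1.000
u ⊙ (((u ∨ (u ∨ v)) ⊕ u) ⊕ (¬((u ⇒ u) ⊕ ((u ⇒ v) ⇒ v)) ⇒ (v ⊕ u))) = max(0, 0.310 + 1.000 − 1) = max(0, 0.310) = 0.310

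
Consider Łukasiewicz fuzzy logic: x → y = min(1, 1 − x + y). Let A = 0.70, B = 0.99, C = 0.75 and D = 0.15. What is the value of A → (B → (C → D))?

0.71

C → D = min(1, 1 − 0.75 + 0.15) = min(1, 0.40) = 0.40
B → (C → D) = min(1, 1 − 0.99 + 0.40) = min(1, 0.41) = 0.41
A → (B → (C → D)) = min(1, 1 − 0.70 + 0.41) = min(1, 0.71) = 0.71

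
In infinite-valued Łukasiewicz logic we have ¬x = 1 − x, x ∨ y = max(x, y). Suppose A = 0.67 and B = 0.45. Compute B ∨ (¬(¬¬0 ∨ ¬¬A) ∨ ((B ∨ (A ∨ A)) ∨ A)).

0.67

¬0 = 1 − 0.00 = 1.00
¬¬0 = 1 − 1.00 = 0.00
¬A = 1 − 0.67 = 0.33
¬¬A = 1 − 0.33 = 0.67
¬¬0 ∨ ¬¬A = max(0.00, 0.67) = 0.67
¬(¬¬0 ∨ ¬¬A) = 1 − 0.67 = 0.33
A ∨ A = max(0.67, 0.67) = 0.67
B ∨ (A ∨ A) = max(0.45, 0.67) = 0.67
(B ∨ (A ∨ A)) ∨ A = max(0.67, 0.67) = 0.67
¬(¬¬0 ∨ ¬¬A) ∨ ((B ∨ (A ∨ A)) ∨ A) = max(0.33, 0.67) = 0.67
B ∨ (¬(¬¬0 ∨ ¬¬A) ∨ ((B ∨ (A ∨ A)) ∨ A)) = max(0.45, 0.67) = 0.67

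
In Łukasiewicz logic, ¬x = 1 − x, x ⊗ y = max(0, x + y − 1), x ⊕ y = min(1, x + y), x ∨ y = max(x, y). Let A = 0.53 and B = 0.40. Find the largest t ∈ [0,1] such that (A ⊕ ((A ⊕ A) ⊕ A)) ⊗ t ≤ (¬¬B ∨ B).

0.40

A ⊕ A = min(1, 0.53 + 0.53) = min(1, 1.06) = 1.00
(A ⊕ A) ⊕ A = min(1, 1.00 + 0.53) = min(1, 1.53) = 1.00
A ⊕ ((A ⊕ A) ⊕ A) = min(1, 0.53 + 1.00) = min(1, 1.53) = 1.00
So the left factor is A ⊕ ((A ⊕ A) ⊕ A) = 1.00.
¬B = 1 − 0.40 = 0.60
¬¬B = 1 − 0.60 = 0.40
¬¬B ∨ B = max(0.40, 0.40) = 0.40
So the right-hand bound is ¬¬B ∨ B = 0.40.
The residuum of the Łukasiewicz t-norm gives the supremum: min(1, 1 − 1.00 + 0.40).
1 − 1.00 + 0.40 = 0.40, so t = min(1, 0.40) = 0.40.
Check: 1.00 ⊗ 0.40 = max(0, 0.40) = 0.40 ≤ 0.40.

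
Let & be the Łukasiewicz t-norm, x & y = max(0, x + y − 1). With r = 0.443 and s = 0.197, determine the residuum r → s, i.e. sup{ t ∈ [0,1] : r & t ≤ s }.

The residuum of the Łukasiewicz t-norm gives the supremum: min(1, 1 − 0.443 + 0.197).
1 − 0.443 + 0.197 = 0.754, so t = min(1, 0.754) = 0.754.
Check: 0.443 & 0.754 = max(0, 0.197) = 0.197 ≤ 0.197.

0.754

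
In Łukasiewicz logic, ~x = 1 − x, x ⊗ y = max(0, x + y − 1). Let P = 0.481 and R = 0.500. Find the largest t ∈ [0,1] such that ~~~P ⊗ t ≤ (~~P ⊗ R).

0.481

~P = 1 − 0.481 = 0.519
~~P = 1 − 0.519 = 0.481
~~~P = 1 − 0.481 = 0.519
So the left factor is ~~~P = 0.519.
~~P ⊗ R = max(0, 0.481 + 0.500 − 1) = max(0, -0.019) = 0.000
So the right-hand bound is ~~P ⊗ R = 0.000.
The residuum of the Łukasiewicz t-norm gives the supremum: min(1, 1 − 0.519 + 0.000).
1 − 0.519 + 0.000 = 0.481, so t = min(1, 0.481) = 0.481.
Check: 0.519 ⊗ 0.481 = max(0, 0.000) = 0.000 ≤ 0.000.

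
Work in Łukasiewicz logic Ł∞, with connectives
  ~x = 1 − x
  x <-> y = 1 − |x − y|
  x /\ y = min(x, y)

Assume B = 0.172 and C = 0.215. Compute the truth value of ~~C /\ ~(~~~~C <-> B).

0.043

~C = 1 − 0.215 = 0.785
~~C = 1 − 0.785 = 0.215
~~~C = 1 − 0.215 = 0.785
~~~~C = 1 − 0.785 = 0.215
~~~~C <-> B = 1 − |0.215 − 0.172| = 1 − 0.043 = 0.957
~(~~~~C <-> B) = 1 − 0.957 = 0.043
~~C /\ ~(~~~~C <-> B) = min(0.215, 0.043) = 0.043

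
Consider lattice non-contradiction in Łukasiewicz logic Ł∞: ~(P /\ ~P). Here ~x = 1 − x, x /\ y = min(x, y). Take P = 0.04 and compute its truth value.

0.96

~P = 1 − 0.04 = 0.96
P /\ ~P = min(0.04, 0.96) = 0.04
~(P /\ ~P) = 1 − 0.04 = 0.96
(The value 0.96 < 1 shows this instance is not satisfied; not a Ł∞-tautology — its value is 1 − min(a, 1−a).)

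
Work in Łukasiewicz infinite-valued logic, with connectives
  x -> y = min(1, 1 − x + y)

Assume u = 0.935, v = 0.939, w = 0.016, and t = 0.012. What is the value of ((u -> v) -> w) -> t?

u -> v = min(1, 1 − 0.935 + 0.939) = min(1, 1.004) = 1.000
(u -> v) -> w = min(1, 1 − 1.000 + 0.016) = min(1, 0.016) = 0.016
((u -> v) -> w) -> t = min(1, 1 − 0.016 + 0.012) = min(1, 0.996) = 0.996

0.996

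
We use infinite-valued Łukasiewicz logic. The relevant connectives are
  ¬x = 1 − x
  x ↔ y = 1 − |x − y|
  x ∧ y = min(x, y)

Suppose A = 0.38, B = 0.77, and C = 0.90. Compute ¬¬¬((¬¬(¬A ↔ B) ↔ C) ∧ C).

0.10

¬A = 1 − 0.38 = 0.62
¬A ↔ B = 1 − |0.62 − 0.77| = 1 − 0.15 = 0.85
¬(¬A ↔ B) = 1 − 0.85 = 0.15
¬¬(¬A ↔ B) = 1 − 0.15 = 0.85
¬¬(¬A ↔ B) ↔ C = 1 − |0.85 − 0.90| = 1 − 0.05 = 0.95
(¬¬(¬A ↔ B) ↔ C) ∧ C = min(0.95, 0.90) = 0.90
¬((¬¬(¬A ↔ B) ↔ C) ∧ C) = 1 − 0.90 = 0.10
¬¬((¬¬(¬A ↔ B) ↔ C) ∧ C) = 1 − 0.10 = 0.90
¬¬¬((¬¬(¬A ↔ B) ↔ C) ∧ C) = 1 − 0.90 = 0.10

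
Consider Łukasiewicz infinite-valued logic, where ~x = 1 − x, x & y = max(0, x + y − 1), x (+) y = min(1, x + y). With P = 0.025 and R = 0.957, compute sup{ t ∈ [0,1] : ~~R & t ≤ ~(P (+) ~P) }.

~R = 1 − 0.957 = 0.043
~~R = 1 − 0.043 = 0.957
So the left factor is ~~R = 0.957.
~P = 1 − 0.025 = 0.975
P (+) ~P = min(1, 0.025 + 0.975) = min(1, 1.000) = 1.000
~(P (+) ~P) = 1 − 1.000 = 0.000
So the right-hand bound is ~(P (+) ~P) = 0.000.
The residuum of the Łukasiewicz t-norm gives the supremum: min(1, 1 − 0.957 + 0.000).
1 − 0.957 + 0.000 = 0.043, so t = min(1, 0.043) = 0.043.
Check: 0.957 & 0.043 = max(0, 0.000) = 0.000 ≤ 0.000.

0.043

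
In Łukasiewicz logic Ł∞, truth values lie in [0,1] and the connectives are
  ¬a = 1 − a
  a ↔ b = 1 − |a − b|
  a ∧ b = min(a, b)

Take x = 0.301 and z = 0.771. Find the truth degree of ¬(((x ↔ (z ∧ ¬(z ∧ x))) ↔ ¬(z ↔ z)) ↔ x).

z ∧ x = min(0.771, 0.301) = 0.301
¬(z ∧ x) = 1 − 0.301 = 0.699
z ∧ ¬(z ∧ x) = min(0.771, 0.699) = 0.699
x ↔ (z ∧ ¬(z ∧ x)) = 1 − |0.301 − 0.699| = 1 − 0.398 = 0.602
z ↔ z = 1 − |0.771 − 0.771| = 1 − 0.000 = 1.000
¬(z ↔ z) = 1 − 1.000 = 0.000
(x ↔ (z ∧ ¬(z ∧ x))) ↔ ¬(z ↔ z) = 1 − |0.602 − 0.000| = 1 − 0.602 = 0.398
((x ↔ (z ∧ ¬(z ∧ x))) ↔ ¬(z ↔ z)) ↔ x = 1 − |0.398 − 0.301| = 1 − 0.097 = 0.903
¬(((x ↔ (z ∧ ¬(z ∧ x))) ↔ ¬(z ↔ z)) ↔ x) = 1 − 0.903 = 0.097

0.097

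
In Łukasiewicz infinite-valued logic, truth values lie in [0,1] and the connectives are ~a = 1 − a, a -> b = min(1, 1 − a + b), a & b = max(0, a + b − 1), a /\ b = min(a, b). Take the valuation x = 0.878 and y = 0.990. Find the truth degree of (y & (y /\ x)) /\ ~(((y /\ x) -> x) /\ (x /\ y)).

y /\ x = min(0.990, 0.878) = 0.878
y & (y /\ x) = max(0, 0.990 + 0.878 − 1) = max(0, 0.868) = 0.868
(y /\ x) -> x = min(1, 1 − 0.878 + 0.878) = min(1, 1.000) = 1.000
x /\ y = min(0.878, 0.990) = 0.878
((y /\ x) -> x) /\ (x /\ y) = min(1.000, 0.878) = 0.878
~(((y /\ x) -> x) /\ (x /\ y)) = 1 − 0.878 = 0.122
(y & (y /\ x)) /\ ~(((y /\ x) -> x) /\ (x /\ y)) = min(0.868, 0.122) = 0.122

0.122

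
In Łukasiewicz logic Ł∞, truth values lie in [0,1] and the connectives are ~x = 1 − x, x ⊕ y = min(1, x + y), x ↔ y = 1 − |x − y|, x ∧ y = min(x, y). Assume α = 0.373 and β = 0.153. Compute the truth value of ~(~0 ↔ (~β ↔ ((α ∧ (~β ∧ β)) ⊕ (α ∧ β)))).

0.541

~0 = 1 − 0.000 = 1.000
~β = 1 − 0.153 = 0.847
~β ∧ β = min(0.847, 0.153) = 0.153
α ∧ (~β ∧ β) = min(0.373, 0.153) = 0.153
α ∧ β = min(0.373, 0.153) = 0.153
(α ∧ (~β ∧ β)) ⊕ (α ∧ β) = min(1, 0.153 + 0.153) = min(1, 0.306) = 0.306
~β ↔ ((α ∧ (~β ∧ β)) ⊕ (α ∧ β)) = 1 − |0.847 − 0.306| = 1 − 0.541 = 0.459
~0 ↔ (~β ↔ ((α ∧ (~β ∧ β)) ⊕ (α ∧ β))) = 1 − |1.000 − 0.459| = 1 − 0.541 = 0.459
~(~0 ↔ (~β ↔ ((α ∧ (~β ∧ β)) ⊕ (α ∧ β)))) = 1 − 0.459 = 0.541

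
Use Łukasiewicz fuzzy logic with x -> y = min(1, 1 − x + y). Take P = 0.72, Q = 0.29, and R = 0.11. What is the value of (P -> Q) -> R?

0.54

P -> Q = min(1, 1 − 0.72 + 0.29) = min(1, 0.57) = 0.57
(P -> Q) -> R = min(1, 1 − 0.57 + 0.11) = min(1, 0.54) = 0.54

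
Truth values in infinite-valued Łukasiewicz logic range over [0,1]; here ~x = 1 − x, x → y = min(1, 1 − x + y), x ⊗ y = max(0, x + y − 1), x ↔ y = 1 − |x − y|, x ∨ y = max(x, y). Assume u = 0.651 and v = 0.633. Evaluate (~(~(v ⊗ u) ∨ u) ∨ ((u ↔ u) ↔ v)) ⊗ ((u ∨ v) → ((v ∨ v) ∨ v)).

0.615

v ⊗ u = max(0, 0.633 + 0.651 − 1) = max(0, 0.284) = 0.284
~(v ⊗ u) = 1 − 0.284 = 0.716
~(v ⊗ u) ∨ u = max(0.716, 0.651) = 0.716
~(~(v ⊗ u) ∨ u) = 1 − 0.716 = 0.284
u ↔ u = 1 − |0.651 − 0.651| = 1 − 0.000 = 1.000
(u ↔ u) ↔ v = 1 − |1.000 − 0.633| = 1 − 0.367 = 0.633
~(~(v ⊗ u) ∨ u) ∨ ((u ↔ u) ↔ v) = max(0.284, 0.633) = 0.633
u ∨ v = max(0.651, 0.633) = 0.651
v ∨ v = max(0.633, 0.633) = 0.633
(v ∨ v) ∨ v = max(0.633, 0.633) = 0.633
(u ∨ v) → ((v ∨ v) ∨ v) = min(1, 1 − 0.651 + 0.633) = min(1, 0.982) = 0.982
(~(~(v ⊗ u) ∨ u) ∨ ((u ↔ u) ↔ v)) ⊗ ((u ∨ v) → ((v ∨ v) ∨ v)) = max(0, 0.633 + 0.982 − 1) = max(0, 0.615) = 0.615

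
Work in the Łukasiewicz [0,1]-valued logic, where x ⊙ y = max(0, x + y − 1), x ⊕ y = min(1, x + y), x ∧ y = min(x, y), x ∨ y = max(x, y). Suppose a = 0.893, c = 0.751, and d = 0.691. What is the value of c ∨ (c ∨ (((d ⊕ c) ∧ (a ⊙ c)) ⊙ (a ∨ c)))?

0.751

d ⊕ c = min(1, 0.691 + 0.751) = min(1, 1.442) = 1.000
a ⊙ c = max(0, 0.893 + 0.751 − 1) = max(0, 0.644) = 0.644
(d ⊕ c) ∧ (a ⊙ c) = min(1.000, 0.644) = 0.644
a ∨ c = max(0.893, 0.751) = 0.893
((d ⊕ c) ∧ (a ⊙ c)) ⊙ (a ∨ c) = max(0, 0.644 + 0.893 − 1) = max(0, 0.537) = 0.537
c ∨ (((d ⊕ c) ∧ (a ⊙ c)) ⊙ (a ∨ c)) = max(0.751, 0.537) = 0.751
c ∨ (c ∨ (((d ⊕ c) ∧ (a ⊙ c)) ⊙ (a ∨ c))) = max(0.751, 0.751) = 0.751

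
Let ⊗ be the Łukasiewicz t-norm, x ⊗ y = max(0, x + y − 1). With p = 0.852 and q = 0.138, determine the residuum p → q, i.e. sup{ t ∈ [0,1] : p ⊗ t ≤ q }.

The residuum of the Łukasiewicz t-norm gives the supremum: min(1, 1 − 0.852 + 0.138).
1 − 0.852 + 0.138 = 0.286, so t = min(1, 0.286) = 0.286.
Check: 0.852 ⊗ 0.286 = max(0, 0.138) = 0.138 ≤ 0.138.

0.286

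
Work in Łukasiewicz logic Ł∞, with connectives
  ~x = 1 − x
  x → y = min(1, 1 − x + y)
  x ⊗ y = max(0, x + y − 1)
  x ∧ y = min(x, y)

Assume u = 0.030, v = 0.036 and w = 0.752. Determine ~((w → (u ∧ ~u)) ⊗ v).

1.000

~u = 1 − 0.030 = 0.970
u ∧ ~u = min(0.030, 0.970) = 0.030
w → (u ∧ ~u) = min(1, 1 − 0.752 + 0.030) = min(1, 0.278) = 0.278
(w → (u ∧ ~u)) ⊗ v = max(0, 0.278 + 0.036 − 1) = max(0, -0.686) = 0.000
~((w → (u ∧ ~u)) ⊗ v) = 1 − 0.000 = 1.000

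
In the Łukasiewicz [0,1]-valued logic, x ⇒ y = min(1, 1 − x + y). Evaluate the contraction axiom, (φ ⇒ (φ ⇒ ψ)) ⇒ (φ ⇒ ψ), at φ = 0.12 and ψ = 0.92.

1.00

φ ⇒ ψ = min(1, 1 − 0.12 + 0.92) = min(1, 1.80) = 1.00
φ ⇒ (φ ⇒ ψ) = min(1, 1 − 0.12 + 1.00) = min(1, 1.88) = 1.00
(φ ⇒ (φ ⇒ ψ)) ⇒ (φ ⇒ ψ) = min(1, 1 − 1.00 + 1.00) = min(1, 1.00) = 1.00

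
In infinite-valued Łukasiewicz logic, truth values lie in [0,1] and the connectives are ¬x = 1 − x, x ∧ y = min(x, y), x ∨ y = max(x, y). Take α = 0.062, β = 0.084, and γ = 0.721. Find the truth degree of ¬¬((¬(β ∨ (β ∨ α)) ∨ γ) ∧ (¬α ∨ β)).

0.916

β ∨ α = max(0.084, 0.062) = 0.084
β ∨ (β ∨ α) = max(0.084, 0.084) = 0.084
¬(β ∨ (β ∨ α)) = 1 − 0.084 = 0.916
¬(β ∨ (β ∨ α)) ∨ γ = max(0.916, 0.721) = 0.916
¬α = 1 − 0.062 = 0.938
¬α ∨ β = max(0.938, 0.084) = 0.938
(¬(β ∨ (β ∨ α)) ∨ γ) ∧ (¬α ∨ β) = min(0.916, 0.938) = 0.916
¬((¬(β ∨ (β ∨ α)) ∨ γ) ∧ (¬α ∨ β)) = 1 − 0.916 = 0.084
¬¬((¬(β ∨ (β ∨ α)) ∨ γ) ∧ (¬α ∨ β)) = 1 − 0.084 = 0.916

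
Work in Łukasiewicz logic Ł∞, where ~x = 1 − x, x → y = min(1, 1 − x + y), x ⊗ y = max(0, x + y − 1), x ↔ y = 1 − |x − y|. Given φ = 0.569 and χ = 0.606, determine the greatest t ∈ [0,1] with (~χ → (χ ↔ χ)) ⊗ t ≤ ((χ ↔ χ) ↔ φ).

0.569

~χ = 1 − 0.606 = 0.394
χ ↔ χ = 1 − |0.606 − 0.606| = 1 − 0.000 = 1.000
~χ → (χ ↔ χ) = min(1, 1 − 0.394 + 1.000) = min(1, 1.606) = 1.000
So the left factor is ~χ → (χ ↔ χ) = 1.000.
(χ ↔ χ) ↔ φ = 1 − |1.000 − 0.569| = 1 − 0.431 = 0.569
So the right-hand bound is (χ ↔ χ) ↔ φ = 0.569.
The residuum of the Łukasiewicz t-norm gives the supremum: min(1, 1 − 1.000 + 0.569).
1 − 1.000 + 0.569 = 0.569, so t = min(1, 0.569) = 0.569.
Check: 1.000 ⊗ 0.569 = max(0, 0.569) = 0.569 ≤ 0.569.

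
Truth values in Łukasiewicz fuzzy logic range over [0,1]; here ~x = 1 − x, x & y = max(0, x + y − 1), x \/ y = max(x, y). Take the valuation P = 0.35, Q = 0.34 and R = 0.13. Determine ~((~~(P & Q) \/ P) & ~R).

0.78

P & Q = max(0, 0.35 + 0.34 − 1) = max(0, -0.31) = 0.00
~(P & Q) = 1 − 0.00 = 1.00
~~(P & Q) = 1 − 1.00 = 0.00
~~(P & Q) \/ P = max(0.00, 0.35) = 0.35
~R = 1 − 0.13 = 0.87
(~~(P & Q) \/ P) & ~R = max(0, 0.35 + 0.87 − 1) = max(0, 0.22) = 0.22
~((~~(P & Q) \/ P) & ~R) = 1 − 0.22 = 0.78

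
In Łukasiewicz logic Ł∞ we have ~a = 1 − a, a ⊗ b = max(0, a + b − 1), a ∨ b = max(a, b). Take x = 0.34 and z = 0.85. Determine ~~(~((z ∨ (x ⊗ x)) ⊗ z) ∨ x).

0.34

x ⊗ x = max(0, 0.34 + 0.34 − 1) = max(0, -0.32) = 0.00
z ∨ (x ⊗ x) = max(0.85, 0.00) = 0.85
(z ∨ (x ⊗ x)) ⊗ z = max(0, 0.85 + 0.85 − 1) = max(0, 0.70) = 0.70
~((z ∨ (x ⊗ x)) ⊗ z) = 1 − 0.70 = 0.30
~((z ∨ (x ⊗ x)) ⊗ z) ∨ x = max(0.30, 0.34) = 0.34
~(~((z ∨ (x ⊗ x)) ⊗ z) ∨ x) = 1 − 0.34 = 0.66
~~(~((z ∨ (x ⊗ x)) ⊗ z) ∨ x) = 1 − 0.66 = 0.34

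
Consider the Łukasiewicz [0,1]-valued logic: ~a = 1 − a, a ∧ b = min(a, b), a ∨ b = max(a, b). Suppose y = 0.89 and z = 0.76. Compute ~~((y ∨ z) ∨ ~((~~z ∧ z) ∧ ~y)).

0.89

y ∨ z = max(0.89, 0.76) = 0.89
~z = 1 − 0.76 = 0.24
~~z = 1 − 0.24 = 0.76
~~z ∧ z = min(0.76, 0.76) = 0.76
~y = 1 − 0.89 = 0.11
(~~z ∧ z) ∧ ~y = min(0.76, 0.11) = 0.11
~((~~z ∧ z) ∧ ~y) = 1 − 0.11 = 0.89
(y ∨ z) ∨ ~((~~z ∧ z) ∧ ~y) = max(0.89, 0.89) = 0.89
~((y ∨ z) ∨ ~((~~z ∧ z) ∧ ~y)) = 1 − 0.89 = 0.11
~~((y ∨ z) ∨ ~((~~z ∧ z) ∧ ~y)) = 1 − 0.11 = 0.89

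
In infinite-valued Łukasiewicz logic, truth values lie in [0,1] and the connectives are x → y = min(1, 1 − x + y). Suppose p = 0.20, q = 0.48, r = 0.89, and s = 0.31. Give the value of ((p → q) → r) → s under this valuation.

p → q = min(1, 1 − 0.20 + 0.48) = min(1, 1.28) = 1.00
(p → q) → r = min(1, 1 − 1.00 + 0.89) = min(1, 0.89) = 0.89
((p → q) → r) → s = min(1, 1 − 0.89 + 0.31) = min(1, 0.42) = 0.42

0.42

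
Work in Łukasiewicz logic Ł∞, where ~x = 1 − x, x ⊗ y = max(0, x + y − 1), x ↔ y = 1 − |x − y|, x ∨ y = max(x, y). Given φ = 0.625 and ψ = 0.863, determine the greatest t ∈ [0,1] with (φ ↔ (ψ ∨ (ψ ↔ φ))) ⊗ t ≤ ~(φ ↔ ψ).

0.476

ψ ↔ φ = 1 − |0.863 − 0.625| = 1 − 0.238 = 0.762
ψ ∨ (ψ ↔ φ) = max(0.863, 0.762) = 0.863
φ ↔ (ψ ∨ (ψ ↔ φ)) = 1 − |0.625 − 0.863| = 1 − 0.238 = 0.762
So the left factor is φ ↔ (ψ ∨ (ψ ↔ φ)) = 0.762.
φ ↔ ψ = 1 − |0.625 − 0.863| = 1 − 0.238 = 0.762
~(φ ↔ ψ) = 1 − 0.762 = 0.238
So the right-hand bound is ~(φ ↔ ψ) = 0.238.
The residuum of the Łukasiewicz t-norm gives the supremum: min(1, 1 − 0.762 + 0.238).
1 − 0.762 + 0.238 = 0.476, so t = min(1, 0.476) = 0.476.
Check: 0.762 ⊗ 0.476 = max(0, 0.238) = 0.238 ≤ 0.238.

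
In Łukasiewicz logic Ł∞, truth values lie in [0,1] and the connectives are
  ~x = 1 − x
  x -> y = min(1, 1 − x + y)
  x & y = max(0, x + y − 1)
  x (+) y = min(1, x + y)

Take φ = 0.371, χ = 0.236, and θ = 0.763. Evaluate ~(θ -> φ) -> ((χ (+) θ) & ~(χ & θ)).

1.000

θ -> φ = min(1, 1 − 0.763 + 0.371) = min(1, 0.608) = 0.608
~(θ -> φ) = 1 − 0.608 = 0.392
χ (+) θ = min(1, 0.236 + 0.763) = min(1, 0.999) = 0.999
χ & θ = max(0, 0.236 + 0.763 − 1) = max(0, -0.001) = 0.000
~(χ & θ) = 1 − 0.000 = 1.000
(χ (+) θ) & ~(χ & θ) = max(0, 0.999 + 1.000 − 1) = max(0, 0.999) = 0.999
~(θ -> φ) -> ((χ (+) θ) & ~(χ & θ)) = min(1, 1 − 0.392 + 0.999) = min(1, 1.607) = 1.000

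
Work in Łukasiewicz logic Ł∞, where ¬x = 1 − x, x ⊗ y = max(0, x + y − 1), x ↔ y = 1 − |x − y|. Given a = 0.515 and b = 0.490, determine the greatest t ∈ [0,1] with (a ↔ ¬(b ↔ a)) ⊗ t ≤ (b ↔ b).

1.000

b ↔ a = 1 − |0.490 − 0.515| = 1 − 0.025 = 0.975
¬(b ↔ a) = 1 − 0.975 = 0.025
a ↔ ¬(b ↔ a) = 1 − |0.515 − 0.025| = 1 − 0.490 = 0.510
So the left factor is a ↔ ¬(b ↔ a) = 0.510.
b ↔ b = 1 − |0.490 − 0.490| = 1 − 0.000 = 1.000
So the right-hand bound is b ↔ b = 1.000.
The residuum of the Łukasiewicz t-norm gives the supremum: min(1, 1 − 0.510 + 1.000).
1 − 0.510 + 1.000 = 1.490, so t = min(1, 1.490) = 1.000.
Check: 0.510 ⊗ 1.000 = max(0, 0.510) = 0.510 ≤ 1.000.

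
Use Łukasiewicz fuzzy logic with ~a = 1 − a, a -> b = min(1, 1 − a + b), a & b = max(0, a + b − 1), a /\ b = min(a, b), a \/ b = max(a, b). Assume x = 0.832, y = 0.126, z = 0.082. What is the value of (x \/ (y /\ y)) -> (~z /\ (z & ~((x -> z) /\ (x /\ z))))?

0.168

y /\ y = min(0.126, 0.126) = 0.126
x \/ (y /\ y) = max(0.832, 0.126) = 0.832
~z = 1 − 0.082 = 0.918
x -> z = min(1, 1 − 0.832 + 0.082) = min(1, 0.250) = 0.250
x /\ z = min(0.832, 0.082) = 0.082
(x -> z) /\ (x /\ z) = min(0.250, 0.082) = 0.082
~((x -> z) /\ (x /\ z)) = 1 − 0.082 = 0.918
z & ~((x -> z) /\ (x /\ z)) = max(0, 0.082 + 0.918 − 1) = max(0, 0.000) = 0.000
~z /\ (z & ~((x -> z) /\ (x /\ z))) = min(0.918, 0.000) = 0.000
(x \/ (y /\ y)) -> (~z /\ (z & ~((x -> z) /\ (x /\ z)))) = min(1, 1 − 0.832 + 0.000) = min(1, 0.168) = 0.168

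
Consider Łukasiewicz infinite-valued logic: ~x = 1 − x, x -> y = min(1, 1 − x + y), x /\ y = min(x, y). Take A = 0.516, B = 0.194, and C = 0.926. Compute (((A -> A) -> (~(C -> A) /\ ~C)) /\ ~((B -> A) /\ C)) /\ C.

A -> A = min(1, 1 − 0.516 + 0.516) = min(1, 1.000) = 1.000
C -> A = min(1, 1 − 0.926 + 0.516) = min(1, 0.590) = 0.590
~(C -> A) = 1 − 0.590 = 0.410
~C = 1 − 0.926 = 0.074
~(C -> A) /\ ~C = min(0.410, 0.074) = 0.074
(A -> A) -> (~(C -> A) /\ ~C) = min(1, 1 − 1.000 + 0.074) = min(1, 0.074) = 0.074
B -> A = min(1, 1 − 0.194 + 0.516) = min(1, 1.322) = 1.000
(B -> A) /\ C = min(1.000, 0.926) = 0.926
~((B -> A) /\ C) = 1 − 0.926 = 0.074
((A -> A) -> (~(C -> A) /\ ~C)) /\ ~((B -> A) /\ C) = min(0.074, 0.074) = 0.074
(((A -> A) -> (~(C -> A) /\ ~C)) /\ ~((B -> A) /\ C)) /\ C = min(0.074, 0.926) = 0.074

0.074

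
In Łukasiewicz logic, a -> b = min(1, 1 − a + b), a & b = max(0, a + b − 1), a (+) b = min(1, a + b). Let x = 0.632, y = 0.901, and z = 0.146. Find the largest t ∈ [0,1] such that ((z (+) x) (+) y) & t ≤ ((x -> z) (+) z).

z (+) x = min(1, 0.146 + 0.632) = min(1, 0.778) = 0.778
(z (+) x) (+) y = min(1, 0.778 + 0.901) = min(1, 1.679) = 1.000
So the left factor is (z (+) x) (+) y = 1.000.
x -> z = min(1, 1 − 0.632 + 0.146) = min(1, 0.514) = 0.514
(x -> z) (+) z = min(1, 0.514 + 0.146) = min(1, 0.660) = 0.660
So the right-hand bound is (x -> z) (+) z = 0.660.
The residuum of the Łukasiewicz t-norm gives the supremum: min(1, 1 − 1.000 + 0.660).
1 − 1.000 + 0.660 = 0.660, so t = min(1, 0.660) = 0.660.
Check: 1.000 & 0.660 = max(0, 0.660) = 0.660 ≤ 0.660.

0.660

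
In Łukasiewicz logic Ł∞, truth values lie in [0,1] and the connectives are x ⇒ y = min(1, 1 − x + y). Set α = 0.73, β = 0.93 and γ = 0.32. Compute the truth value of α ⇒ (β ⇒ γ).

β ⇒ γ = min(1, 1 − 0.93 + 0.32) = min(1, 0.39) = 0.39
α ⇒ (β ⇒ γ) = min(1, 1 − 0.73 + 0.39) = min(1, 0.66) = 0.66

0.66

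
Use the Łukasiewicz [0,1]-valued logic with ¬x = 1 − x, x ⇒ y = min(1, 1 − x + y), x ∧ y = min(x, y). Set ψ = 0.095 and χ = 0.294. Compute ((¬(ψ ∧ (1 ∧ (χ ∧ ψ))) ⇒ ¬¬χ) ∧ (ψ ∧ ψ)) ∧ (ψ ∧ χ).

0.095

χ ∧ ψ = min(0.294, 0.095) = 0.095
1 ∧ (χ ∧ ψ) = min(1.000, 0.095) = 0.095
ψ ∧ (1 ∧ (χ ∧ ψ)) = min(0.095, 0.095) = 0.095
¬(ψ ∧ (1 ∧ (χ ∧ ψ))) = 1 − 0.095 = 0.905
¬χ = 1 − 0.294 = 0.706
¬¬χ = 1 − 0.706 = 0.294
¬(ψ ∧ (1 ∧ (χ ∧ ψ))) ⇒ ¬¬χ = min(1, 1 − 0.905 + 0.294) = min(1, 0.389) = 0.389
ψ ∧ ψ = min(0.095, 0.095) = 0.095
(¬(ψ ∧ (1 ∧ (χ ∧ ψ))) ⇒ ¬¬χ) ∧ (ψ ∧ ψ) = min(0.389, 0.095) = 0.095
ψ ∧ χ = min(0.095, 0.294) = 0.095
((¬(ψ ∧ (1 ∧ (χ ∧ ψ))) ⇒ ¬¬χ) ∧ (ψ ∧ ψ)) ∧ (ψ ∧ χ) = min(0.095, 0.095) = 0.095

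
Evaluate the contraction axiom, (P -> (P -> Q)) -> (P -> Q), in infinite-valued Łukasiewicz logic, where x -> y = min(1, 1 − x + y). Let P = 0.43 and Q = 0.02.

P -> Q = min(1, 1 − 0.43 + 0.02) = min(1, 0.59) = 0.59
P -> (P -> Q) = min(1, 1 − 0.43 + 0.59) = min(1, 1.16) = 1.00
(P -> (P -> Q)) -> (P -> Q) = min(1, 1 − 1.00 + 0.59) = min(1, 0.59) = 0.59
(The value 0.59 < 1 shows this instance is not satisfied; fails in Ł∞ (the t-norm is not idempotent).)

0.59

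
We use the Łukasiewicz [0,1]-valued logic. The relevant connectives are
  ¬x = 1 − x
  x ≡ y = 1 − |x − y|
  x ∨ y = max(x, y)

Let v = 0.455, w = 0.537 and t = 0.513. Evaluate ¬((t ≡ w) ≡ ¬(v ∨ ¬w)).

t ≡ w = 1 − |0.513 − 0.537| = 1 − 0.024 = 0.976
¬w = 1 − 0.537 = 0.463
v ∨ ¬w = max(0.455, 0.463) = 0.463
¬(v ∨ ¬w) = 1 − 0.463 = 0.537
(t ≡ w) ≡ ¬(v ∨ ¬w) = 1 − |0.976 − 0.537| = 1 − 0.439 = 0.561
¬((t ≡ w) ≡ ¬(v ∨ ¬w)) = 1 − 0.561 = 0.439

0.439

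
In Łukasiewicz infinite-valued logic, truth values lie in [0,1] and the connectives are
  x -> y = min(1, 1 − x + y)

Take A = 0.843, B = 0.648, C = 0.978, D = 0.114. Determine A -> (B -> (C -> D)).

0.645

C -> D = min(1, 1 − 0.978 + 0.114) = min(1, 0.136) = 0.136
B -> (C -> D) = min(1, 1 − 0.648 + 0.136) = min(1, 0.488) = 0.488
A -> (B -> (C -> D)) = min(1, 1 − 0.843 + 0.488) = min(1, 0.645) = 0.645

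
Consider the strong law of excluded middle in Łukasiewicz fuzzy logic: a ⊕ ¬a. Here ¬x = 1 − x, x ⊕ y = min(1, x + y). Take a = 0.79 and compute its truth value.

¬a = 1 − 0.79 = 0.21
a ⊕ ¬a = min(1, 0.79 + 0.21) = min(1, 1.00) = 1.00
(As expected: always 1 in Ł∞ since a ⊕ (1−a) = 1.)

1.00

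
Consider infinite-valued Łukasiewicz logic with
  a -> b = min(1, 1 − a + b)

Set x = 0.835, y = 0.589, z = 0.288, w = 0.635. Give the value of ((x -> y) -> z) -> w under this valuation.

x -> y = min(1, 1 − 0.835 + 0.589) = min(1, 0.754) = 0.754
(x -> y) -> z = min(1, 1 − 0.754 + 0.288) = min(1, 0.534) = 0.534
((x -> y) -> z) -> w = min(1, 1 − 0.534 + 0.635) = min(1, 1.101) = 1.000

1.000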